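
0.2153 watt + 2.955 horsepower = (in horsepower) 2.955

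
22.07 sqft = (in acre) 0.0005067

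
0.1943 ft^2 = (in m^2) 0.01805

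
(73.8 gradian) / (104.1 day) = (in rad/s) 1.289e-07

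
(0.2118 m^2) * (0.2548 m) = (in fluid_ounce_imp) 1899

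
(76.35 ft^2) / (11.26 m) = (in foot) 2.067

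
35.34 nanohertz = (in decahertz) 3.534e-09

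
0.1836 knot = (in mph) 0.2113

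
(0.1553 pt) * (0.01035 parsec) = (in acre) 4.324e+06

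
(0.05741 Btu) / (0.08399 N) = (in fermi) 7.212e+17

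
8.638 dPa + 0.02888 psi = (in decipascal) 2000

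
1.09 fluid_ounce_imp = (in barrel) 0.0001948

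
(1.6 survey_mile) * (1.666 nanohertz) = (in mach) 1.26e-08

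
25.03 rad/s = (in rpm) 239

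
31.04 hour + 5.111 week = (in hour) 889.7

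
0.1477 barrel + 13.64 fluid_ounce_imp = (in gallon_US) 6.306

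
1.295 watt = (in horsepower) 0.001737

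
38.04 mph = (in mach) 0.04994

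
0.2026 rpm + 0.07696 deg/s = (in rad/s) 0.02256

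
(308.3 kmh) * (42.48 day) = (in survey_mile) 1.953e+05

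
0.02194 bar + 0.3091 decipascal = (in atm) 0.02165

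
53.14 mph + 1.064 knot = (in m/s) 24.3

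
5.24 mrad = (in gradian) 0.3336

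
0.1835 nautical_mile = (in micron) 3.398e+08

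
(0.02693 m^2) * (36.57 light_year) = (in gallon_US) 2.461e+18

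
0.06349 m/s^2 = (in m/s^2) 0.06349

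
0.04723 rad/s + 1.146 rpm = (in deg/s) 9.582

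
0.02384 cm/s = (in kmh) 0.0008582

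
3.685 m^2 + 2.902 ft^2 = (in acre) 0.0009772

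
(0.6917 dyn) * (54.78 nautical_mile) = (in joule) 0.7017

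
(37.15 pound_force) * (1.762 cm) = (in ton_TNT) 6.959e-10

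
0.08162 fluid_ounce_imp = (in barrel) 1.459e-05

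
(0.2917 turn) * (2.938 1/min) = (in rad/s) 0.08975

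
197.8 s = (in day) 0.002289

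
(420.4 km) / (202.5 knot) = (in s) 4036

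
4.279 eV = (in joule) 6.856e-19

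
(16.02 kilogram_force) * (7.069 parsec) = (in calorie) 8.19e+18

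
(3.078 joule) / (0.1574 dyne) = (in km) 1956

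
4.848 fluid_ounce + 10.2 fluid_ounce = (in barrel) 0.002799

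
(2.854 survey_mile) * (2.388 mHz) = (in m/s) 10.97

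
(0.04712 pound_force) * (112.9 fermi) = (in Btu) 2.243e-17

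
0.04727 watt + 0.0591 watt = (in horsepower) 0.0001426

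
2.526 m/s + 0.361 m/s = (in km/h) 10.39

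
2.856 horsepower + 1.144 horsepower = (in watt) 2983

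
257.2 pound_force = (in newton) 1144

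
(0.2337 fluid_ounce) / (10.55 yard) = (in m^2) 7.164e-07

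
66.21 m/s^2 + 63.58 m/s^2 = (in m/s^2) 129.8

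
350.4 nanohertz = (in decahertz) 3.504e-08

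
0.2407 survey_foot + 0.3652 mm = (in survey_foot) 0.2419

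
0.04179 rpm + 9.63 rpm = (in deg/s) 58.03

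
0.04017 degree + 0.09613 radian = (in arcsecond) 1.997e+04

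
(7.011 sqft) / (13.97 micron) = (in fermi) 4.662e+19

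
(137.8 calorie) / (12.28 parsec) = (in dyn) 1.522e-10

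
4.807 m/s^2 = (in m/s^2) 4.807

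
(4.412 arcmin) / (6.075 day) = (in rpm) 2.335e-08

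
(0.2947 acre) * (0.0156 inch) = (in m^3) 0.4726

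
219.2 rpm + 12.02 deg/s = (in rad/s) 23.16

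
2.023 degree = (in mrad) 35.31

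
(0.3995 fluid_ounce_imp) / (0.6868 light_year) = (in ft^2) 1.88e-20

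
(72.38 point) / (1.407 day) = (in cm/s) 2.1e-05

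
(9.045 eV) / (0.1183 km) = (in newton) 1.225e-20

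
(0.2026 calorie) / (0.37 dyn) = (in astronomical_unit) 1.531e-06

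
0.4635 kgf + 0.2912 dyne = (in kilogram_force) 0.4635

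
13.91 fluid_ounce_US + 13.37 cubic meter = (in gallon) 3532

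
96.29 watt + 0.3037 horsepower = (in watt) 322.8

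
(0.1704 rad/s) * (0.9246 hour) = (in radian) 567.2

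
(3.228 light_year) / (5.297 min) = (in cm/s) 9.609e+15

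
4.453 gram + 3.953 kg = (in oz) 139.6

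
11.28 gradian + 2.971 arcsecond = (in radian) 0.1772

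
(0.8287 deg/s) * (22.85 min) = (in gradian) 1262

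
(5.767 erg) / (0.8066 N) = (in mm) 0.000715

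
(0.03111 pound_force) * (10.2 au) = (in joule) 2.112e+11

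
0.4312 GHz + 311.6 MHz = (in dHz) 7.428e+09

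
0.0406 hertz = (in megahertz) 4.06e-08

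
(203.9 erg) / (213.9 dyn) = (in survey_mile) 5.923e-06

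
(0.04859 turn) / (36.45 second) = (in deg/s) 0.4799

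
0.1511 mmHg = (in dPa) 201.5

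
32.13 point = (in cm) 1.133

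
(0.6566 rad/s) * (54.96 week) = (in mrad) 2.183e+10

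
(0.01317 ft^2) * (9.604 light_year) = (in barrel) 6.992e+14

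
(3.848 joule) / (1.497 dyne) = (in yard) 2.811e+05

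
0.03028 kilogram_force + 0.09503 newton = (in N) 0.392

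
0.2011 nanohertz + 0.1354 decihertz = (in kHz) 1.354e-05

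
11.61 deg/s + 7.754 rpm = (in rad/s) 1.015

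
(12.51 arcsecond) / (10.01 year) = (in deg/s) 1.101e-11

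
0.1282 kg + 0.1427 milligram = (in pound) 0.2826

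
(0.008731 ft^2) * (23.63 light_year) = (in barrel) 1.141e+15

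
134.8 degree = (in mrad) 2353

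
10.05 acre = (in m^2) 4.067e+04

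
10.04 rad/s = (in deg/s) 575.2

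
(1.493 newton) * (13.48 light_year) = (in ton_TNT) 4.551e+07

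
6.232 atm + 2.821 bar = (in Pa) 9.136e+05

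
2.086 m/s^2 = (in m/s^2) 2.086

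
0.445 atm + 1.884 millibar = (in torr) 339.6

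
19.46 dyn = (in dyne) 19.46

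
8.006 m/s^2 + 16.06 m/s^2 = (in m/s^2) 24.07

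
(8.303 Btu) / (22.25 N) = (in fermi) 3.937e+17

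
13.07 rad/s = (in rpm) 124.8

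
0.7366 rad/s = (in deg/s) 42.2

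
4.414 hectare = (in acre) 10.91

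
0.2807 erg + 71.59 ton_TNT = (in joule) 2.995e+11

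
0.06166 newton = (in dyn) 6166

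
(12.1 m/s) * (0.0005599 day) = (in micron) 5.853e+08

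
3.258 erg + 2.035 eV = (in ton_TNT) 7.787e-17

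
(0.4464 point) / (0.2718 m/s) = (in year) 1.837e-11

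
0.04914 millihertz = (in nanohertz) 4.914e+04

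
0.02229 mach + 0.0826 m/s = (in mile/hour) 17.16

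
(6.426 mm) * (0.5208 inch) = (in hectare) 8.501e-09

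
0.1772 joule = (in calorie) 0.04235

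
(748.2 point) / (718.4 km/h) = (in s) 0.001323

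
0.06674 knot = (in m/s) 0.03433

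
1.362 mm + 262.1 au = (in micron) 3.921e+19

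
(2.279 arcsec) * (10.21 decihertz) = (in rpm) 0.0001077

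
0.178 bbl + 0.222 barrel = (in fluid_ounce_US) 2150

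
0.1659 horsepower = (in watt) 123.7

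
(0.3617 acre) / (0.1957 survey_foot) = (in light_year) 2.594e-12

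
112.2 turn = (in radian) 705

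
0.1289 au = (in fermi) 1.928e+25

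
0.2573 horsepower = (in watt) 191.9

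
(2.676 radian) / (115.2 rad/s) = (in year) 7.366e-10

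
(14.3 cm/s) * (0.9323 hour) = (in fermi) 4.799e+17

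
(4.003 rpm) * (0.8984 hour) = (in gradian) 8.631e+04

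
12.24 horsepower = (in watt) 9127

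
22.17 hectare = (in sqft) 2.386e+06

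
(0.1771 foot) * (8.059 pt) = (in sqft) 0.001652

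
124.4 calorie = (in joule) 520.5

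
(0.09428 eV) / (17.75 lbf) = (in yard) 2.092e-22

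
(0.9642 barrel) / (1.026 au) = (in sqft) 1.075e-11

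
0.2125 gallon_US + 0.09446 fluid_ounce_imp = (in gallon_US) 0.2132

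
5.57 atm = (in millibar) 5644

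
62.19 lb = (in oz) 995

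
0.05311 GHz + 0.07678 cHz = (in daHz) 5.311e+06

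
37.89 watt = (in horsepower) 0.05081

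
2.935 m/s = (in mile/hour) 6.565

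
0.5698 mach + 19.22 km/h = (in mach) 0.5855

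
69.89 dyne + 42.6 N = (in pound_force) 9.577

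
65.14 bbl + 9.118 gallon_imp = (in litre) 1.04e+04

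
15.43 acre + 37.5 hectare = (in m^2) 4.374e+05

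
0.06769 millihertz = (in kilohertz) 6.769e-08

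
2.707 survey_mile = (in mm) 4.357e+06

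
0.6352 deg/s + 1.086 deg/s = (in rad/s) 0.03004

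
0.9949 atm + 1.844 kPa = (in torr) 770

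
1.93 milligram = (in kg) 1.93e-06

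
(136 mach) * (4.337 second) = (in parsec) 6.509e-12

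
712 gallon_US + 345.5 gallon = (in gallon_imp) 880.6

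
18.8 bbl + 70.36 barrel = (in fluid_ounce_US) 4.793e+05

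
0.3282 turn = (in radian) 2.062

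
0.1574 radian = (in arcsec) 3.247e+04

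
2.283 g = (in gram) 2.283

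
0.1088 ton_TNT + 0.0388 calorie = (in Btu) 4.315e+05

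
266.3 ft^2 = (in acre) 0.006113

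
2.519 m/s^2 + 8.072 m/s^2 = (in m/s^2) 10.59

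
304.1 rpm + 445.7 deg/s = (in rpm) 378.4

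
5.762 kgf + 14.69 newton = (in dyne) 7.12e+06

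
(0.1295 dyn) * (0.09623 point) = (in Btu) 4.167e-14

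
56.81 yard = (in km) 0.05195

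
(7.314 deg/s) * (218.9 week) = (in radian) 1.69e+07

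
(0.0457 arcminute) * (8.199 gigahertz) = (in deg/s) 6.245e+06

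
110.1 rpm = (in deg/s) 660.6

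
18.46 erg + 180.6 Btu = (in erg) 1.905e+12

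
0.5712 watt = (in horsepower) 0.000766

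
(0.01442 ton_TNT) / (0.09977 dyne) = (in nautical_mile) 3.265e+10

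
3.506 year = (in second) 1.106e+08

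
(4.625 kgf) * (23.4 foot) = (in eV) 2.019e+21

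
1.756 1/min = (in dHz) 0.2927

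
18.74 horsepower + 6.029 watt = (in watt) 1.398e+04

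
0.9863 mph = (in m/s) 0.4409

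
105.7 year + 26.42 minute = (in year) 105.7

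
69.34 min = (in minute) 69.34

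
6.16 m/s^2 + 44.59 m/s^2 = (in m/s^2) 50.75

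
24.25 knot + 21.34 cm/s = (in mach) 0.03726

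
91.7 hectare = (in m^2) 9.17e+05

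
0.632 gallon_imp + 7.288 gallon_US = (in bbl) 0.1916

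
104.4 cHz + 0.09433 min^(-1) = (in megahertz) 1.046e-06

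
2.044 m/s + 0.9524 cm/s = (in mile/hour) 4.594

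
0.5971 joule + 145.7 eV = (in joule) 0.5971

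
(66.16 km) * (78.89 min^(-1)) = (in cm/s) 8.699e+06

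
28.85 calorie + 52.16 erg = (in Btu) 0.1144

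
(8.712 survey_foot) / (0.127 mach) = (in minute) 0.001023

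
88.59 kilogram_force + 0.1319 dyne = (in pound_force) 195.3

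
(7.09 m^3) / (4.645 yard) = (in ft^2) 17.97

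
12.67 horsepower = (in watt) 9448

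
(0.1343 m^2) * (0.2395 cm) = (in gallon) 0.08497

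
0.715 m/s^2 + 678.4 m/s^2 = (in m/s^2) 679.1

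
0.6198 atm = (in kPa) 62.8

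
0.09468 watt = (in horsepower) 0.000127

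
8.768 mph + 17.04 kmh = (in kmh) 31.15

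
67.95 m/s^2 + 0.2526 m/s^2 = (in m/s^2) 68.2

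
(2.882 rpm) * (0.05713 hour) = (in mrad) 6.207e+04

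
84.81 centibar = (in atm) 0.837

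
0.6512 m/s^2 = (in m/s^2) 0.6512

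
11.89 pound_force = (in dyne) 5.289e+06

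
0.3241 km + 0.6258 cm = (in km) 0.3241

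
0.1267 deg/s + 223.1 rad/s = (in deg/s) 1.278e+04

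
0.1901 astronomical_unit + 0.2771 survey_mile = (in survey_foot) 9.33e+10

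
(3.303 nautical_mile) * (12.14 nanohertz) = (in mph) 0.0001661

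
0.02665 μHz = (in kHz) 2.665e-11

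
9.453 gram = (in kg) 0.009453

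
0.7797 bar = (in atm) 0.7695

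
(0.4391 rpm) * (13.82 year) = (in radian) 2.004e+07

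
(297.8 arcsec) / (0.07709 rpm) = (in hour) 4.968e-05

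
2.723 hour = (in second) 9803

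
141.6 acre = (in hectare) 57.3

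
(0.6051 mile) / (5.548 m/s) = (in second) 175.5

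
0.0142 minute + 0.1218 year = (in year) 0.1218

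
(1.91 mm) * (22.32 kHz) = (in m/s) 42.63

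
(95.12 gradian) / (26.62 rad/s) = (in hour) 1.559e-05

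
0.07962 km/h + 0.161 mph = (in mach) 0.0002763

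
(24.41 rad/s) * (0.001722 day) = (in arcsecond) 7.491e+08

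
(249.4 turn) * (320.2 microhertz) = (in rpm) 4.791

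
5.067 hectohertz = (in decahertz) 50.67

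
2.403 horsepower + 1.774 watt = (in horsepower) 2.405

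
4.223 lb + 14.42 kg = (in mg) 1.634e+07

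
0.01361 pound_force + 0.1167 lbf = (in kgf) 0.05911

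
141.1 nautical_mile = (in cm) 2.613e+07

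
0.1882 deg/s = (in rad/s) 0.003285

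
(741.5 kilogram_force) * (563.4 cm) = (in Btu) 38.83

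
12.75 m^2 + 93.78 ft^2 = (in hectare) 0.002146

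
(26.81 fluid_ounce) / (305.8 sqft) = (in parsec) 9.044e-22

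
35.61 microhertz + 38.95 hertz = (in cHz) 3895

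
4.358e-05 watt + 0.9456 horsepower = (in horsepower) 0.9456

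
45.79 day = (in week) 6.541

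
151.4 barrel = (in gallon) 6359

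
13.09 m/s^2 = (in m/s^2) 13.09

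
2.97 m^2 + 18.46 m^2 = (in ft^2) 230.7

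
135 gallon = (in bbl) 3.214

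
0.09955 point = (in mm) 0.03512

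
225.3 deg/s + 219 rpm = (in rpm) 256.5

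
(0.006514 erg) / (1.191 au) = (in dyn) 3.656e-16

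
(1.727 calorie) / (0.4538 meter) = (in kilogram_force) 1.624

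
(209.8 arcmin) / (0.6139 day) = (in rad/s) 1.151e-06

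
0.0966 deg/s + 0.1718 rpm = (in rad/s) 0.01968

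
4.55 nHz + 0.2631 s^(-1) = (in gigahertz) 2.631e-10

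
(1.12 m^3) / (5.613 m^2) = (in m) 0.1995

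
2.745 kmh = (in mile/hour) 1.706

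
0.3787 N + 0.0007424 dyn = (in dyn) 3.787e+04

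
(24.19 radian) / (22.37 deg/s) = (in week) 0.0001024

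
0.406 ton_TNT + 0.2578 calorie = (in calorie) 4.06e+08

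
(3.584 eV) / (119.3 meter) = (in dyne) 4.813e-16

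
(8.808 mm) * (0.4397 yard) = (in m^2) 0.003541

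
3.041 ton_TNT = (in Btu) 1.206e+07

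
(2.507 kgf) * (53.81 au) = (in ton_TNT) 4.73e+04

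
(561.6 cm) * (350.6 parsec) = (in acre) 1.501e+16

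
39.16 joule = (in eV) 2.444e+20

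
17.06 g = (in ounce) 0.6018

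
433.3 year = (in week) 2.259e+04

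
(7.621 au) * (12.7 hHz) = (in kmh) 5.212e+15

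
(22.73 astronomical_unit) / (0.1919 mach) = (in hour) 1.446e+07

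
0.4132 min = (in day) 0.0002869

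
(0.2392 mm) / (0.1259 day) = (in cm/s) 2.199e-06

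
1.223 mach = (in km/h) 1499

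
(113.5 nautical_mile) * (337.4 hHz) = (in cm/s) 7.092e+11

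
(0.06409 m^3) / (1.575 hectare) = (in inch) 0.0001602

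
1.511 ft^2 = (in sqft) 1.511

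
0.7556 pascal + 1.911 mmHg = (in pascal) 255.5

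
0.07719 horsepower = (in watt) 57.56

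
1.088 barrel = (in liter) 173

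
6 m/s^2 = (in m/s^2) 6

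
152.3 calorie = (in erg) 6.372e+09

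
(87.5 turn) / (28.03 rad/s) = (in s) 19.61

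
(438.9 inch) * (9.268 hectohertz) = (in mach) 30.34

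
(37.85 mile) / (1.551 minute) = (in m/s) 654.6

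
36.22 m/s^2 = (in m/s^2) 36.22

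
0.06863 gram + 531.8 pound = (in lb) 531.8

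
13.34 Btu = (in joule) 1.407e+04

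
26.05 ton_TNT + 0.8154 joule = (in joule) 1.09e+11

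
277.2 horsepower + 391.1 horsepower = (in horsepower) 668.3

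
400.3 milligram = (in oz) 0.01412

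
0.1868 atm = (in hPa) 189.3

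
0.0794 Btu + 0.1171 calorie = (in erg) 8.426e+08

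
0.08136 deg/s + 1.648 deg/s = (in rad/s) 0.03018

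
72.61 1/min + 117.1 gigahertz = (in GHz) 117.1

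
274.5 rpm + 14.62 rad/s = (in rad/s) 43.37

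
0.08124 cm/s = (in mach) 2.386e-06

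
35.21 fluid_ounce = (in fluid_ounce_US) 35.21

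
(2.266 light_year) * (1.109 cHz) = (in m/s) 2.377e+14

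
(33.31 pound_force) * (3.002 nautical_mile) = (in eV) 5.142e+24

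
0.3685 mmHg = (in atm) 0.0004849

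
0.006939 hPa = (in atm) 6.848e-06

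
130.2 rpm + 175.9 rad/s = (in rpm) 1810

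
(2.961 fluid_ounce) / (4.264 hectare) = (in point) 5.821e-06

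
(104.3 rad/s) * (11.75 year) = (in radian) 3.865e+10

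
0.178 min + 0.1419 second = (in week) 1.789e-05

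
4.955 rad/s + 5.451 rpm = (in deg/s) 316.6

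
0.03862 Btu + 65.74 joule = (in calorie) 25.45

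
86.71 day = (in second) 7.492e+06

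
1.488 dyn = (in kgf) 1.517e-06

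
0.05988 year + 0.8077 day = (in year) 0.06209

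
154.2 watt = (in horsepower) 0.2068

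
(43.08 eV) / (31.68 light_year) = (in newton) 2.303e-35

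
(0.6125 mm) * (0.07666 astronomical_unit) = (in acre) 1736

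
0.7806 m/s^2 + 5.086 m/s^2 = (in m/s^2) 5.867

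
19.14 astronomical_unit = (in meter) 2.863e+12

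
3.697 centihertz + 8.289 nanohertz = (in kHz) 3.697e-05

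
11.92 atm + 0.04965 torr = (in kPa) 1208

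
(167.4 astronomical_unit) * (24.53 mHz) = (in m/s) 6.143e+11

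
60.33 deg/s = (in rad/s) 1.053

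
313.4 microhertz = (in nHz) 3.134e+05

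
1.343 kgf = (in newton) 13.17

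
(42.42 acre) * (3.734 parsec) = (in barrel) 1.244e+23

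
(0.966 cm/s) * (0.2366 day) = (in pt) 5.598e+05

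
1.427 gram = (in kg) 0.001427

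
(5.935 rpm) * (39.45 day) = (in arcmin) 7.283e+09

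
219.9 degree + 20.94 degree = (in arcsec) 8.67e+05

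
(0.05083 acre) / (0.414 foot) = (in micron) 1.63e+09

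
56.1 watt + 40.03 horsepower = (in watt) 2.991e+04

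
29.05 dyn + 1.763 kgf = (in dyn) 1.729e+06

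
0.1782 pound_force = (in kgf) 0.08083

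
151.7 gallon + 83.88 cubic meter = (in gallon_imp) 1.858e+04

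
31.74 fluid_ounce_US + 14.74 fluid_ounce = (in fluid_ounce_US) 46.48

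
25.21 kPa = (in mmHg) 189.1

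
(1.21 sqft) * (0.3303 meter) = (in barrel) 0.2335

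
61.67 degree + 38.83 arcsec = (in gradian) 68.53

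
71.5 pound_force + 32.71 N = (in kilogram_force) 35.77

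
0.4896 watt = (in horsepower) 0.0006566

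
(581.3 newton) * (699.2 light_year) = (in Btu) 3.645e+18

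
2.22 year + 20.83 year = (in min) 1.212e+07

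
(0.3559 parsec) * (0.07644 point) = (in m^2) 2.961e+11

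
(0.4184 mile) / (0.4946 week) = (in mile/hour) 0.005035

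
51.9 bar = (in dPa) 5.19e+07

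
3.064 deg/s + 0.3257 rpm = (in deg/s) 5.018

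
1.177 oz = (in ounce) 1.177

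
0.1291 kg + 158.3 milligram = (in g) 129.3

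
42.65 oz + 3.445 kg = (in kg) 4.654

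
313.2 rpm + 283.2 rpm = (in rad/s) 62.45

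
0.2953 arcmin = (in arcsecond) 17.72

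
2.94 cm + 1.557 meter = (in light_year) 1.677e-16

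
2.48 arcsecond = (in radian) 1.202e-05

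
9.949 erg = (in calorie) 2.378e-07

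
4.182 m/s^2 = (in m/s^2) 4.182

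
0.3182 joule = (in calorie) 0.07605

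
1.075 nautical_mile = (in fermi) 1.991e+18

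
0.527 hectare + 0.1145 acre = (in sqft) 6.171e+04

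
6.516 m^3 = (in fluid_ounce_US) 2.203e+05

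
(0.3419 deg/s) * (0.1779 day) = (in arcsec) 1.892e+07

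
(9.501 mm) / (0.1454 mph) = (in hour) 4.06e-05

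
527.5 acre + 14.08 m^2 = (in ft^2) 2.298e+07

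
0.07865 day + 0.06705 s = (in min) 113.3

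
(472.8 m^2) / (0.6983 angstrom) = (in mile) 4.207e+09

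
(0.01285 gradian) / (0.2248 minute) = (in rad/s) 1.496e-05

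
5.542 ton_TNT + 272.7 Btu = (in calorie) 5.542e+09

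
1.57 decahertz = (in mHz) 1.57e+04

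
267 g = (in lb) 0.5886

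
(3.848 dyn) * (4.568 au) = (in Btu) 2.492e+04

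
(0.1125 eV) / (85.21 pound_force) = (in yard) 5.201e-23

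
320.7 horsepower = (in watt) 2.391e+05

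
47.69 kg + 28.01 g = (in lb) 105.2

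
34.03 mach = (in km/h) 4.171e+04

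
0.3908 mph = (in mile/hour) 0.3908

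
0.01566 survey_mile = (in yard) 27.56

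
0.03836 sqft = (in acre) 8.806e-07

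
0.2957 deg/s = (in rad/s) 0.005161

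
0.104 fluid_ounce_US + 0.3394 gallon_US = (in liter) 1.288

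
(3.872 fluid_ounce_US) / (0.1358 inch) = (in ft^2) 0.3573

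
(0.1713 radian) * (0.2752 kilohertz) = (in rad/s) 47.14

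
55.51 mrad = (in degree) 3.18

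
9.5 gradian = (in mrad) 149.2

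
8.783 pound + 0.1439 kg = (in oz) 145.6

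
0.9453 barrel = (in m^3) 0.1503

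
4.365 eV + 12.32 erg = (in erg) 12.32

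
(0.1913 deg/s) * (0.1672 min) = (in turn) 0.005331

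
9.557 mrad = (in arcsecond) 1971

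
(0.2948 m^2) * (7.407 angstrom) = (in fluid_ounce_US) 7.384e-06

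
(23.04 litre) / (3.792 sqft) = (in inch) 2.575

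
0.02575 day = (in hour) 0.618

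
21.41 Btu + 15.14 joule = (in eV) 1.411e+23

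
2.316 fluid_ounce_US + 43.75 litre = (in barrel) 0.2756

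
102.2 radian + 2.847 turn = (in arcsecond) 2.477e+07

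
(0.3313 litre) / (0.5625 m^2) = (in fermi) 5.89e+11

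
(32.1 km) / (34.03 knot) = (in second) 1834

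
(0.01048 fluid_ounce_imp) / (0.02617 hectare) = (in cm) 1.138e-07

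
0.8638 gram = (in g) 0.8638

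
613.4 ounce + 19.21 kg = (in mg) 3.66e+07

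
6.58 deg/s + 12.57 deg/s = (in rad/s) 0.3342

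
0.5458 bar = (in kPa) 54.58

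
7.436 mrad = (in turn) 0.001183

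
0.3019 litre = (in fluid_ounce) 10.21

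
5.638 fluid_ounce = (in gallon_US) 0.04405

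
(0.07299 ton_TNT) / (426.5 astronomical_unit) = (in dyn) 0.4786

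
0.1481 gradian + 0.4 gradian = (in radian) 0.00861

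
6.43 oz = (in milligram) 1.823e+05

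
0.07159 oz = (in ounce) 0.07159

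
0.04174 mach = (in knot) 27.63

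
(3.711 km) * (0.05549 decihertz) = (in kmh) 74.13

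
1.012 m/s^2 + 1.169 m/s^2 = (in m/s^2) 2.181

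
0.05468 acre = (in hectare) 0.02213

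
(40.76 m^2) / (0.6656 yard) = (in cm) 6697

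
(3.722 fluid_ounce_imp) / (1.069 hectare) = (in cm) 9.893e-07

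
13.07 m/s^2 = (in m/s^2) 13.07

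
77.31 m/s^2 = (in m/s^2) 77.31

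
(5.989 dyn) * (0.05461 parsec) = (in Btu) 9.565e+07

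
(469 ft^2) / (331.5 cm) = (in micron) 1.314e+07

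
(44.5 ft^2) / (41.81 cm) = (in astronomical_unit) 6.61e-11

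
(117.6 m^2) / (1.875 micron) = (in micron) 6.272e+13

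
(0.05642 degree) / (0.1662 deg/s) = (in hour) 9.43e-05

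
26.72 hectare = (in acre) 66.03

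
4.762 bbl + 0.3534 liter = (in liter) 757.5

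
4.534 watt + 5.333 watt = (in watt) 9.867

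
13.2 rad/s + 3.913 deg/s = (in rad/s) 13.27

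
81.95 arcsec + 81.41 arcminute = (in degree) 1.38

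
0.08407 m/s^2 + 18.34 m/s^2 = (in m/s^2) 18.42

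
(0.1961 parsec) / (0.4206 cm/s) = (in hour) 3.996e+14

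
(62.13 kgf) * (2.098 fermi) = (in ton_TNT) 3.055e-22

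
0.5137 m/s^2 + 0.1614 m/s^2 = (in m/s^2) 0.6751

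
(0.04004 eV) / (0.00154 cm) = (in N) 4.166e-16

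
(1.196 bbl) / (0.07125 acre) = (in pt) 1.869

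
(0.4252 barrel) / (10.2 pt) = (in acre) 0.004642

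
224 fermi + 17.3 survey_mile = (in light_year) 2.943e-12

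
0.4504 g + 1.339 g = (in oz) 0.06312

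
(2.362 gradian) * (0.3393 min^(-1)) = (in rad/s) 0.0002098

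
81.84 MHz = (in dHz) 8.184e+08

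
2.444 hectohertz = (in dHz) 2444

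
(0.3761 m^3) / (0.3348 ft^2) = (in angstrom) 1.209e+11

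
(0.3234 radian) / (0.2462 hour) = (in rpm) 0.003484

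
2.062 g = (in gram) 2.062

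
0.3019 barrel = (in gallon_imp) 10.56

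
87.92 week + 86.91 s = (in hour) 1.477e+04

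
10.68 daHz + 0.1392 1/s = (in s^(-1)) 106.9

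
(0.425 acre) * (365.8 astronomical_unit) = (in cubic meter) 9.412e+16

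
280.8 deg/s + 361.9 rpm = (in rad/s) 42.8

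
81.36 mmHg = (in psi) 1.573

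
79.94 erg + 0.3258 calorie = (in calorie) 0.3258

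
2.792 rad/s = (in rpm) 26.66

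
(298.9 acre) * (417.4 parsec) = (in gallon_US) 4.116e+27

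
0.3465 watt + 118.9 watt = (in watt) 119.2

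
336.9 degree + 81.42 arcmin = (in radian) 5.904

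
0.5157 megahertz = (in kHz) 515.7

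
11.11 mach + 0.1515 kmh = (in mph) 8462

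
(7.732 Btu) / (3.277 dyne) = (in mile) 1.547e+05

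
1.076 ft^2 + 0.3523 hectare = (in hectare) 0.3523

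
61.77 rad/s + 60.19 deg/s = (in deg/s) 3599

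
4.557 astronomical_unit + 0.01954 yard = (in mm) 6.817e+14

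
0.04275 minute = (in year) 8.134e-08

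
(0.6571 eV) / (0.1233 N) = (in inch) 3.362e-17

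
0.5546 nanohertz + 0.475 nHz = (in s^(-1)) 1.03e-09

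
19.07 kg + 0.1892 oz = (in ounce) 672.9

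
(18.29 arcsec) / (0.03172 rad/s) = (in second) 0.002795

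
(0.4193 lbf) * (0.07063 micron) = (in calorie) 3.149e-08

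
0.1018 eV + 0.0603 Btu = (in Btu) 0.0603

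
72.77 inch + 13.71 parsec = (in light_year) 44.72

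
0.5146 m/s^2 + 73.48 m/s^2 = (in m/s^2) 73.99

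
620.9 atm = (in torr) 4.719e+05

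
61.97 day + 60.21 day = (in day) 122.2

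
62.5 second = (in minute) 1.042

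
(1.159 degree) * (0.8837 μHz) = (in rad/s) 1.788e-08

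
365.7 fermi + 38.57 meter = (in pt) 1.093e+05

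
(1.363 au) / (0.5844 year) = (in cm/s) 1.106e+06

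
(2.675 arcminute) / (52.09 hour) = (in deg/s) 2.377e-07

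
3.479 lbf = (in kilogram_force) 1.578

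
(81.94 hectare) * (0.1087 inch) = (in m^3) 2262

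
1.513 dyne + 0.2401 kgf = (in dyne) 2.355e+05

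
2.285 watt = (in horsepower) 0.003064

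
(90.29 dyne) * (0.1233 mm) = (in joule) 1.113e-07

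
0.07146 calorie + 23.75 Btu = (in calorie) 5989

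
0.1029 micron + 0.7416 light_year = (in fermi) 7.016e+30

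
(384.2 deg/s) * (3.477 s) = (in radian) 23.32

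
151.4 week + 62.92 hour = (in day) 1062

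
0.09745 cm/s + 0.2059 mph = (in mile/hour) 0.2081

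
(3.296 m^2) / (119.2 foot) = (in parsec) 2.94e-18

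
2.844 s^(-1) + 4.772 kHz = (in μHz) 4.775e+09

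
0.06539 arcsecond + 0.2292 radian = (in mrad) 229.2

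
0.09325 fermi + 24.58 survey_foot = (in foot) 24.58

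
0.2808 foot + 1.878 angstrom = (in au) 5.721e-13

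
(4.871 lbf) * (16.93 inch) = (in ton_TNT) 2.227e-09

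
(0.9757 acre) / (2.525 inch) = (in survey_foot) 2.02e+05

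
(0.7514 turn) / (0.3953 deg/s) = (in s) 684.3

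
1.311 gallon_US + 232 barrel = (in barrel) 232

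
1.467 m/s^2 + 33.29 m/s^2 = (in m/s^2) 34.76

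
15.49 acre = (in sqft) 6.747e+05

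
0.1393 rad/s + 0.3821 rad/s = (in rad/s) 0.5214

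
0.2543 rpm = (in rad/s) 0.02663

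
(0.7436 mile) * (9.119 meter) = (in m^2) 1.091e+04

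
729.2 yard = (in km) 0.6668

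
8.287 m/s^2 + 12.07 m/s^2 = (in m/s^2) 20.36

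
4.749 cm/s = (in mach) 0.0001395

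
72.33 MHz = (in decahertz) 7.233e+06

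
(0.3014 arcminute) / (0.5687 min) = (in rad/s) 2.569e-06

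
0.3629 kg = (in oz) 12.8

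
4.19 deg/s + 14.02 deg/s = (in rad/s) 0.3178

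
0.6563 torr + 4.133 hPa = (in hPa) 5.008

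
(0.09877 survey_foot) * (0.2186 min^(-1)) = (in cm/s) 0.01097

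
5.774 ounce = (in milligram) 1.637e+05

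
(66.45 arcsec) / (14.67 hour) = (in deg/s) 3.495e-07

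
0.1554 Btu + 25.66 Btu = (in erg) 2.724e+11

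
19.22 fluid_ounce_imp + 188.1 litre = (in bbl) 1.187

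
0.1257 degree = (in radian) 0.002194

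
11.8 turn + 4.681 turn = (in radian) 103.6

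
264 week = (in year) 5.063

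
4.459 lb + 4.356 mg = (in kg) 2.023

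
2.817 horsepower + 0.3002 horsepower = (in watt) 2324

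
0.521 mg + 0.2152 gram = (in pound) 0.0004756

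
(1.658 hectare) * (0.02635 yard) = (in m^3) 399.5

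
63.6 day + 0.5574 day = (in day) 64.16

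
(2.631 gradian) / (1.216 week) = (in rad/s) 5.619e-08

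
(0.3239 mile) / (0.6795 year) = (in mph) 5.441e-05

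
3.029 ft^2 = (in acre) 6.954e-05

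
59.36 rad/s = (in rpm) 566.8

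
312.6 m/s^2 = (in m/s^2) 312.6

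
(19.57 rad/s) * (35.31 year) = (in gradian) 1.387e+12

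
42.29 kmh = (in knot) 22.83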